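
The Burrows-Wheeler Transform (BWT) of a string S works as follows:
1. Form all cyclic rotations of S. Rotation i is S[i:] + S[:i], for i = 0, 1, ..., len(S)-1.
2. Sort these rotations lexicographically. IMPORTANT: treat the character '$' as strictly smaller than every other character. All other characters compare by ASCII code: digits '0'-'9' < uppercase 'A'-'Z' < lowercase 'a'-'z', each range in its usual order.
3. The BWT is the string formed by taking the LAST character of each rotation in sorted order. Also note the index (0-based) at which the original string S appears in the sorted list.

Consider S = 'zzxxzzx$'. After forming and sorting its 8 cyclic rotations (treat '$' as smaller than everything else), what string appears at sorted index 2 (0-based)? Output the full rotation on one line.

Answer: xxzzx$zz

Derivation:
All 8 rotations (rotation i = S[i:]+S[:i]):
  rot[0] = zzxxzzx$
  rot[1] = zxxzzx$z
  rot[2] = xxzzx$zz
  rot[3] = xzzx$zzx
  rot[4] = zzx$zzxx
  rot[5] = zx$zzxxz
  rot[6] = x$zzxxzz
  rot[7] = $zzxxzzx
Sorted (with $ < everything):
  sorted[0] = $zzxxzzx
  sorted[1] = x$zzxxzz
  sorted[2] = xxzzx$zz
  sorted[3] = xzzx$zzx
  sorted[4] = zx$zzxxz
  sorted[5] = zxxzzx$z
  sorted[6] = zzx$zzxx
  sorted[7] = zzxxzzx$
sorted[2] = xxzzx$zz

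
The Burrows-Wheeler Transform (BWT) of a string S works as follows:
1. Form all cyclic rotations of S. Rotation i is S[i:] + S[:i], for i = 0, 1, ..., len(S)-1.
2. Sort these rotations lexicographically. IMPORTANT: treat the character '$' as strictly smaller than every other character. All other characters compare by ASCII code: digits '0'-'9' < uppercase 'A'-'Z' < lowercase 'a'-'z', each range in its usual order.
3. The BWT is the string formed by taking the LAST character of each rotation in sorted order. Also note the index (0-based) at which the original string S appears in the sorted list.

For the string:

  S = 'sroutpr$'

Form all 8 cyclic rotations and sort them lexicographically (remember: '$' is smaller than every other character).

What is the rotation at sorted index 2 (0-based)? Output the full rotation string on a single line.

Answer: pr$srout

Derivation:
All 8 rotations (rotation i = S[i:]+S[:i]):
  rot[0] = sroutpr$
  rot[1] = routpr$s
  rot[2] = outpr$sr
  rot[3] = utpr$sro
  rot[4] = tpr$srou
  rot[5] = pr$srout
  rot[6] = r$sroutp
  rot[7] = $sroutpr
Sorted (with $ < everything):
  sorted[0] = $sroutpr
  sorted[1] = outpr$sr
  sorted[2] = pr$srout
  sorted[3] = r$sroutp
  sorted[4] = routpr$s
  sorted[5] = sroutpr$
  sorted[6] = tpr$srou
  sorted[7] = utpr$sro
sorted[2] = pr$srout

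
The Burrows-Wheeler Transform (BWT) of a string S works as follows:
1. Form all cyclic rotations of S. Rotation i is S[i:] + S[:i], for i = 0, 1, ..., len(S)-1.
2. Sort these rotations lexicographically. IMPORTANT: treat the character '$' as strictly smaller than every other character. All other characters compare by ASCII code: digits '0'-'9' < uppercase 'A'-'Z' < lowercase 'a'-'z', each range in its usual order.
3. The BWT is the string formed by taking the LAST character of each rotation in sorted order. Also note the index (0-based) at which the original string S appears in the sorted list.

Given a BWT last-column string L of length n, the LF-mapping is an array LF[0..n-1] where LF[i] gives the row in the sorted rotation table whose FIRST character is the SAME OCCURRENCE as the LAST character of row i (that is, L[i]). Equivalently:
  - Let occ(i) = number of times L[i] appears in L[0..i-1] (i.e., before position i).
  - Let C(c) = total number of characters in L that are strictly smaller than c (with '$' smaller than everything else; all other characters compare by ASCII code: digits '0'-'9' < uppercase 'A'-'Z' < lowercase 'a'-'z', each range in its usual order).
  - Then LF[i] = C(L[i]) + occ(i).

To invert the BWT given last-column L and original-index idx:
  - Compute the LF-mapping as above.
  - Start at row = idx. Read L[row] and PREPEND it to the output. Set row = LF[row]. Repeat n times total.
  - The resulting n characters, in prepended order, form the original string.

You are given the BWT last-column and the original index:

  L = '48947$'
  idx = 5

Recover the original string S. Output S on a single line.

LF mapping: 1 4 5 2 3 0
Walk LF starting at row 5, prepending L[row]:
  step 1: row=5, L[5]='$', prepend. Next row=LF[5]=0
  step 2: row=0, L[0]='4', prepend. Next row=LF[0]=1
  step 3: row=1, L[1]='8', prepend. Next row=LF[1]=4
  step 4: row=4, L[4]='7', prepend. Next row=LF[4]=3
  step 5: row=3, L[3]='4', prepend. Next row=LF[3]=2
  step 6: row=2, L[2]='9', prepend. Next row=LF[2]=5
Reversed output: 94784$

Answer: 94784$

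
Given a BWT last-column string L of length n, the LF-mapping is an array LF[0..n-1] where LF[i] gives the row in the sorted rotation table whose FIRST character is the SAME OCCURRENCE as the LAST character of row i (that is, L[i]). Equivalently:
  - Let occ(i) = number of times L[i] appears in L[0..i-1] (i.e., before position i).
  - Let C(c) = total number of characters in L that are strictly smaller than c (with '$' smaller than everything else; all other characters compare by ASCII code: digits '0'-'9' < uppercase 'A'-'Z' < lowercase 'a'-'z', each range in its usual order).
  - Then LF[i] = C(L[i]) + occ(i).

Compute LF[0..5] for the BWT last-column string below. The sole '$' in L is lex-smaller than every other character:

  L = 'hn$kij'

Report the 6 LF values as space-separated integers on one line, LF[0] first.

Answer: 1 5 0 4 2 3

Derivation:
Char counts: '$':1, 'h':1, 'i':1, 'j':1, 'k':1, 'n':1
C (first-col start): C('$')=0, C('h')=1, C('i')=2, C('j')=3, C('k')=4, C('n')=5
L[0]='h': occ=0, LF[0]=C('h')+0=1+0=1
L[1]='n': occ=0, LF[1]=C('n')+0=5+0=5
L[2]='$': occ=0, LF[2]=C('$')+0=0+0=0
L[3]='k': occ=0, LF[3]=C('k')+0=4+0=4
L[4]='i': occ=0, LF[4]=C('i')+0=2+0=2
L[5]='j': occ=0, LF[5]=C('j')+0=3+0=3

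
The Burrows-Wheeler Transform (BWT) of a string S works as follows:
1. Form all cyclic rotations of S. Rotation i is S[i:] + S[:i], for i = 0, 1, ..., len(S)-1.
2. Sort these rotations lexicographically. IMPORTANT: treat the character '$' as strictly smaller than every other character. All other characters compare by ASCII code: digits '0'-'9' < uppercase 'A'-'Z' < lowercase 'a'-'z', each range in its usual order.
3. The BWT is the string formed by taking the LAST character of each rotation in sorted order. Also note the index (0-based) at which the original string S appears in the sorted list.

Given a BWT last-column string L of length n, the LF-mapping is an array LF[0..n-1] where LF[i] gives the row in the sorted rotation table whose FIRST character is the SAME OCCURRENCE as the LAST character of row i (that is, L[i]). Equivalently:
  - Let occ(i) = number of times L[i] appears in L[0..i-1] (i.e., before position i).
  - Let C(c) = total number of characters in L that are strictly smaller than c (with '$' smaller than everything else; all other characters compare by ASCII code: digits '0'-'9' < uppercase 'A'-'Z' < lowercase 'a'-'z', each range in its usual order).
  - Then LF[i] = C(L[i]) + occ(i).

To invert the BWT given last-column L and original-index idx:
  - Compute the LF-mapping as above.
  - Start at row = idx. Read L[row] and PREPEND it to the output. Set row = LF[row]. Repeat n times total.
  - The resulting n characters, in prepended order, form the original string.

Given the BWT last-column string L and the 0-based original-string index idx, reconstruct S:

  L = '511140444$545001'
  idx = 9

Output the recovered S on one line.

Answer: 410541544410105$

Derivation:
LF mapping: 13 4 5 6 8 1 9 10 11 0 14 12 15 2 3 7
Walk LF starting at row 9, prepending L[row]:
  step 1: row=9, L[9]='$', prepend. Next row=LF[9]=0
  step 2: row=0, L[0]='5', prepend. Next row=LF[0]=13
  step 3: row=13, L[13]='0', prepend. Next row=LF[13]=2
  step 4: row=2, L[2]='1', prepend. Next row=LF[2]=5
  step 5: row=5, L[5]='0', prepend. Next row=LF[5]=1
  step 6: row=1, L[1]='1', prepend. Next row=LF[1]=4
  step 7: row=4, L[4]='4', prepend. Next row=LF[4]=8
  step 8: row=8, L[8]='4', prepend. Next row=LF[8]=11
  step 9: row=11, L[11]='4', prepend. Next row=LF[11]=12
  step 10: row=12, L[12]='5', prepend. Next row=LF[12]=15
  step 11: row=15, L[15]='1', prepend. Next row=LF[15]=7
  step 12: row=7, L[7]='4', prepend. Next row=LF[7]=10
  step 13: row=10, L[10]='5', prepend. Next row=LF[10]=14
  step 14: row=14, L[14]='0', prepend. Next row=LF[14]=3
  step 15: row=3, L[3]='1', prepend. Next row=LF[3]=6
  step 16: row=6, L[6]='4', prepend. Next row=LF[6]=9
Reversed output: 410541544410105$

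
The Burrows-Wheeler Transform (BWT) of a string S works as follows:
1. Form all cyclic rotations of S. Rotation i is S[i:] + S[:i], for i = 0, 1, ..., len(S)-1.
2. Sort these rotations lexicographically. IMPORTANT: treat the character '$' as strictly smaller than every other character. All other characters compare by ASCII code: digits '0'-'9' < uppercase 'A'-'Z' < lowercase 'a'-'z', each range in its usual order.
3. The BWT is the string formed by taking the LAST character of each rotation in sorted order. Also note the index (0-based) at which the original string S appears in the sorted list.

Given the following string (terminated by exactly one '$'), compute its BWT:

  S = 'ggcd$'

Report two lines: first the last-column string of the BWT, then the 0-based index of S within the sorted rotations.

All 5 rotations (rotation i = S[i:]+S[:i]):
  rot[0] = ggcd$
  rot[1] = gcd$g
  rot[2] = cd$gg
  rot[3] = d$ggc
  rot[4] = $ggcd
Sorted (with $ < everything):
  sorted[0] = $ggcd  (last char: 'd')
  sorted[1] = cd$gg  (last char: 'g')
  sorted[2] = d$ggc  (last char: 'c')
  sorted[3] = gcd$g  (last char: 'g')
  sorted[4] = ggcd$  (last char: '$')
Last column: dgcg$
Original string S is at sorted index 4

Answer: dgcg$
4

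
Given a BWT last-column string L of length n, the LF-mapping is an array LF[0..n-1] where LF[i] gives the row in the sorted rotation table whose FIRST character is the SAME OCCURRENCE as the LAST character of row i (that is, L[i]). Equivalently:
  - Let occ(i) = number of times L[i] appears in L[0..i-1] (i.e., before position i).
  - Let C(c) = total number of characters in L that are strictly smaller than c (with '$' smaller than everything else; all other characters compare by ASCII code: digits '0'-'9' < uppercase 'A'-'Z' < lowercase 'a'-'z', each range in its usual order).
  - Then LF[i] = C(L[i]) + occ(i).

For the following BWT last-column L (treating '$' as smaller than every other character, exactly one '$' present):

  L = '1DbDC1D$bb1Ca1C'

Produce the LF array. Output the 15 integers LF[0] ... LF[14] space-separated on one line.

Char counts: '$':1, '1':4, 'C':3, 'D':3, 'a':1, 'b':3
C (first-col start): C('$')=0, C('1')=1, C('C')=5, C('D')=8, C('a')=11, C('b')=12
L[0]='1': occ=0, LF[0]=C('1')+0=1+0=1
L[1]='D': occ=0, LF[1]=C('D')+0=8+0=8
L[2]='b': occ=0, LF[2]=C('b')+0=12+0=12
L[3]='D': occ=1, LF[3]=C('D')+1=8+1=9
L[4]='C': occ=0, LF[4]=C('C')+0=5+0=5
L[5]='1': occ=1, LF[5]=C('1')+1=1+1=2
L[6]='D': occ=2, LF[6]=C('D')+2=8+2=10
L[7]='$': occ=0, LF[7]=C('$')+0=0+0=0
L[8]='b': occ=1, LF[8]=C('b')+1=12+1=13
L[9]='b': occ=2, LF[9]=C('b')+2=12+2=14
L[10]='1': occ=2, LF[10]=C('1')+2=1+2=3
L[11]='C': occ=1, LF[11]=C('C')+1=5+1=6
L[12]='a': occ=0, LF[12]=C('a')+0=11+0=11
L[13]='1': occ=3, LF[13]=C('1')+3=1+3=4
L[14]='C': occ=2, LF[14]=C('C')+2=5+2=7

Answer: 1 8 12 9 5 2 10 0 13 14 3 6 11 4 7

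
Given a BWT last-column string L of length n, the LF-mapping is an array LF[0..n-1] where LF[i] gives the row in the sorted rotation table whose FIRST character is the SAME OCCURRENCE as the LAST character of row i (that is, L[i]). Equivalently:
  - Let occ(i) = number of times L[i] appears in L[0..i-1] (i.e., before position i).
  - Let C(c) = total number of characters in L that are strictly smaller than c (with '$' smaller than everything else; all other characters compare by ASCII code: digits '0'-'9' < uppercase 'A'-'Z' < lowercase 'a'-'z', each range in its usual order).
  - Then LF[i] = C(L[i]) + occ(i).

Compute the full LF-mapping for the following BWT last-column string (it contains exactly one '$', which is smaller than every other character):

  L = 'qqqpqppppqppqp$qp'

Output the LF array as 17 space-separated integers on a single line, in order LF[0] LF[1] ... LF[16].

Answer: 10 11 12 1 13 2 3 4 5 14 6 7 15 8 0 16 9

Derivation:
Char counts: '$':1, 'p':9, 'q':7
C (first-col start): C('$')=0, C('p')=1, C('q')=10
L[0]='q': occ=0, LF[0]=C('q')+0=10+0=10
L[1]='q': occ=1, LF[1]=C('q')+1=10+1=11
L[2]='q': occ=2, LF[2]=C('q')+2=10+2=12
L[3]='p': occ=0, LF[3]=C('p')+0=1+0=1
L[4]='q': occ=3, LF[4]=C('q')+3=10+3=13
L[5]='p': occ=1, LF[5]=C('p')+1=1+1=2
L[6]='p': occ=2, LF[6]=C('p')+2=1+2=3
L[7]='p': occ=3, LF[7]=C('p')+3=1+3=4
L[8]='p': occ=4, LF[8]=C('p')+4=1+4=5
L[9]='q': occ=4, LF[9]=C('q')+4=10+4=14
L[10]='p': occ=5, LF[10]=C('p')+5=1+5=6
L[11]='p': occ=6, LF[11]=C('p')+6=1+6=7
L[12]='q': occ=5, LF[12]=C('q')+5=10+5=15
L[13]='p': occ=7, LF[13]=C('p')+7=1+7=8
L[14]='$': occ=0, LF[14]=C('$')+0=0+0=0
L[15]='q': occ=6, LF[15]=C('q')+6=10+6=16
L[16]='p': occ=8, LF[16]=C('p')+8=1+8=9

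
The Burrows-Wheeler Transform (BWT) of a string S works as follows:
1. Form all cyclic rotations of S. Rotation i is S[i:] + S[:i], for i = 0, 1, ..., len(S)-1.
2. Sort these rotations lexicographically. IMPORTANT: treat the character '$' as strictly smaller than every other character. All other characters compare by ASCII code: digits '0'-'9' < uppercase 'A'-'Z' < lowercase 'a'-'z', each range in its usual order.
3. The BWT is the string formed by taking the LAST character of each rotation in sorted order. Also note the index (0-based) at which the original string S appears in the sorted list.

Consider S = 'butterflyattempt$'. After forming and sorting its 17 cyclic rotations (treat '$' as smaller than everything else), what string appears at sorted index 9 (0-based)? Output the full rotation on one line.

Answer: rflyattempt$butte

Derivation:
All 17 rotations (rotation i = S[i:]+S[:i]):
  rot[0] = butterflyattempt$
  rot[1] = utterflyattempt$b
  rot[2] = tterflyattempt$bu
  rot[3] = terflyattempt$but
  rot[4] = erflyattempt$butt
  rot[5] = rflyattempt$butte
  rot[6] = flyattempt$butter
  rot[7] = lyattempt$butterf
  rot[8] = yattempt$butterfl
  rot[9] = attempt$butterfly
  rot[10] = ttempt$butterflya
  rot[11] = tempt$butterflyat
  rot[12] = empt$butterflyatt
  rot[13] = mpt$butterflyatte
  rot[14] = pt$butterflyattem
  rot[15] = t$butterflyattemp
  rot[16] = $butterflyattempt
Sorted (with $ < everything):
  sorted[0] = $butterflyattempt
  sorted[1] = attempt$butterfly
  sorted[2] = butterflyattempt$
  sorted[3] = empt$butterflyatt
  sorted[4] = erflyattempt$butt
  sorted[5] = flyattempt$butter
  sorted[6] = lyattempt$butterf
  sorted[7] = mpt$butterflyatte
  sorted[8] = pt$butterflyattem
  sorted[9] = rflyattempt$butte
  sorted[10] = t$butterflyattemp
  sorted[11] = tempt$butterflyat
  sorted[12] = terflyattempt$but
  sorted[13] = ttempt$butterflya
  sorted[14] = tterflyattempt$bu
  sorted[15] = utterflyattempt$b
  sorted[16] = yattempt$butterfl
sorted[9] = rflyattempt$butte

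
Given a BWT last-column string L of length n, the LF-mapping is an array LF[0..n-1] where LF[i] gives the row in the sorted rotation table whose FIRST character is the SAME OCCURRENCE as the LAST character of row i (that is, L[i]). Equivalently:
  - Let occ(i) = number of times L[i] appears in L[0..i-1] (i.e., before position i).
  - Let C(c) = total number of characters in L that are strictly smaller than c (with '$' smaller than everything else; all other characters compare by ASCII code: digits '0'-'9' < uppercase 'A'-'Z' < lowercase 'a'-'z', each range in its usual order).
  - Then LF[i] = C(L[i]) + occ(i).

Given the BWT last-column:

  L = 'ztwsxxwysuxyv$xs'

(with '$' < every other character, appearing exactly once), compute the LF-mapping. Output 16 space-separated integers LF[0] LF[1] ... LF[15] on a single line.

Answer: 15 4 7 1 9 10 8 13 2 5 11 14 6 0 12 3

Derivation:
Char counts: '$':1, 's':3, 't':1, 'u':1, 'v':1, 'w':2, 'x':4, 'y':2, 'z':1
C (first-col start): C('$')=0, C('s')=1, C('t')=4, C('u')=5, C('v')=6, C('w')=7, C('x')=9, C('y')=13, C('z')=15
L[0]='z': occ=0, LF[0]=C('z')+0=15+0=15
L[1]='t': occ=0, LF[1]=C('t')+0=4+0=4
L[2]='w': occ=0, LF[2]=C('w')+0=7+0=7
L[3]='s': occ=0, LF[3]=C('s')+0=1+0=1
L[4]='x': occ=0, LF[4]=C('x')+0=9+0=9
L[5]='x': occ=1, LF[5]=C('x')+1=9+1=10
L[6]='w': occ=1, LF[6]=C('w')+1=7+1=8
L[7]='y': occ=0, LF[7]=C('y')+0=13+0=13
L[8]='s': occ=1, LF[8]=C('s')+1=1+1=2
L[9]='u': occ=0, LF[9]=C('u')+0=5+0=5
L[10]='x': occ=2, LF[10]=C('x')+2=9+2=11
L[11]='y': occ=1, LF[11]=C('y')+1=13+1=14
L[12]='v': occ=0, LF[12]=C('v')+0=6+0=6
L[13]='$': occ=0, LF[13]=C('$')+0=0+0=0
L[14]='x': occ=3, LF[14]=C('x')+3=9+3=12
L[15]='s': occ=2, LF[15]=C('s')+2=1+2=3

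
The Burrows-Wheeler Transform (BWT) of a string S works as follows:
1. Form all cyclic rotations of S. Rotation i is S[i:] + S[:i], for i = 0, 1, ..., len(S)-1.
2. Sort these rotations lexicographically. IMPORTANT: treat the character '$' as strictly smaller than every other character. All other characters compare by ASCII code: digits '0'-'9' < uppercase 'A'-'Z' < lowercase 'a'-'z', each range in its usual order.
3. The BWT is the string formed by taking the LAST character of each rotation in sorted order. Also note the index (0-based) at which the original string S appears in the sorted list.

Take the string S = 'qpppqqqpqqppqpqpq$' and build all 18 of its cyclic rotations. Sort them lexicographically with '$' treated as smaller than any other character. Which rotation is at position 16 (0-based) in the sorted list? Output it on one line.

All 18 rotations (rotation i = S[i:]+S[:i]):
  rot[0] = qpppqqqpqqppqpqpq$
  rot[1] = pppqqqpqqppqpqpq$q
  rot[2] = ppqqqpqqppqpqpq$qp
  rot[3] = pqqqpqqppqpqpq$qpp
  rot[4] = qqqpqqppqpqpq$qppp
  rot[5] = qqpqqppqpqpq$qpppq
  rot[6] = qpqqppqpqpq$qpppqq
  rot[7] = pqqppqpqpq$qpppqqq
  rot[8] = qqppqpqpq$qpppqqqp
  rot[9] = qppqpqpq$qpppqqqpq
  rot[10] = ppqpqpq$qpppqqqpqq
  rot[11] = pqpqpq$qpppqqqpqqp
  rot[12] = qpqpq$qpppqqqpqqpp
  rot[13] = pqpq$qpppqqqpqqppq
  rot[14] = qpq$qpppqqqpqqppqp
  rot[15] = pq$qpppqqqpqqppqpq
  rot[16] = q$qpppqqqpqqppqpqp
  rot[17] = $qpppqqqpqqppqpqpq
Sorted (with $ < everything):
  sorted[0] = $qpppqqqpqqppqpqpq
  sorted[1] = pppqqqpqqppqpqpq$q
  sorted[2] = ppqpqpq$qpppqqqpqq
  sorted[3] = ppqqqpqqppqpqpq$qp
  sorted[4] = pq$qpppqqqpqqppqpq
  sorted[5] = pqpq$qpppqqqpqqppq
  sorted[6] = pqpqpq$qpppqqqpqqp
  sorted[7] = pqqppqpqpq$qpppqqq
  sorted[8] = pqqqpqqppqpqpq$qpp
  sorted[9] = q$qpppqqqpqqppqpqp
  sorted[10] = qpppqqqpqqppqpqpq$
  sorted[11] = qppqpqpq$qpppqqqpq
  sorted[12] = qpq$qpppqqqpqqppqp
  sorted[13] = qpqpq$qpppqqqpqqpp
  sorted[14] = qpqqppqpqpq$qpppqq
  sorted[15] = qqppqpqpq$qpppqqqp
  sorted[16] = qqpqqppqpqpq$qpppq
  sorted[17] = qqqpqqppqpqpq$qppp
sorted[16] = qqpqqppqpqpq$qpppq

Answer: qqpqqppqpqpq$qpppq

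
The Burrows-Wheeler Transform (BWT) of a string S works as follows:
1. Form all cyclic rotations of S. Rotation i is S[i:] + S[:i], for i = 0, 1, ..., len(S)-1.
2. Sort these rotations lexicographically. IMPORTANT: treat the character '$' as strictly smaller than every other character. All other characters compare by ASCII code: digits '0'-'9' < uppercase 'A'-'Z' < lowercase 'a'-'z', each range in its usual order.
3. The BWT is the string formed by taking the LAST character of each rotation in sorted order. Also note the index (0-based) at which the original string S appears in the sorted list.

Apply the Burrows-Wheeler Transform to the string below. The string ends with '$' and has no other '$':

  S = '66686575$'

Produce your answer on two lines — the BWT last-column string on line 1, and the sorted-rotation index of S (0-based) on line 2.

All 9 rotations (rotation i = S[i:]+S[:i]):
  rot[0] = 66686575$
  rot[1] = 6686575$6
  rot[2] = 686575$66
  rot[3] = 86575$666
  rot[4] = 6575$6668
  rot[5] = 575$66686
  rot[6] = 75$666865
  rot[7] = 5$6668657
  rot[8] = $66686575
Sorted (with $ < everything):
  sorted[0] = $66686575  (last char: '5')
  sorted[1] = 5$6668657  (last char: '7')
  sorted[2] = 575$66686  (last char: '6')
  sorted[3] = 6575$6668  (last char: '8')
  sorted[4] = 66686575$  (last char: '$')
  sorted[5] = 6686575$6  (last char: '6')
  sorted[6] = 686575$66  (last char: '6')
  sorted[7] = 75$666865  (last char: '5')
  sorted[8] = 86575$666  (last char: '6')
Last column: 5768$6656
Original string S is at sorted index 4

Answer: 5768$6656
4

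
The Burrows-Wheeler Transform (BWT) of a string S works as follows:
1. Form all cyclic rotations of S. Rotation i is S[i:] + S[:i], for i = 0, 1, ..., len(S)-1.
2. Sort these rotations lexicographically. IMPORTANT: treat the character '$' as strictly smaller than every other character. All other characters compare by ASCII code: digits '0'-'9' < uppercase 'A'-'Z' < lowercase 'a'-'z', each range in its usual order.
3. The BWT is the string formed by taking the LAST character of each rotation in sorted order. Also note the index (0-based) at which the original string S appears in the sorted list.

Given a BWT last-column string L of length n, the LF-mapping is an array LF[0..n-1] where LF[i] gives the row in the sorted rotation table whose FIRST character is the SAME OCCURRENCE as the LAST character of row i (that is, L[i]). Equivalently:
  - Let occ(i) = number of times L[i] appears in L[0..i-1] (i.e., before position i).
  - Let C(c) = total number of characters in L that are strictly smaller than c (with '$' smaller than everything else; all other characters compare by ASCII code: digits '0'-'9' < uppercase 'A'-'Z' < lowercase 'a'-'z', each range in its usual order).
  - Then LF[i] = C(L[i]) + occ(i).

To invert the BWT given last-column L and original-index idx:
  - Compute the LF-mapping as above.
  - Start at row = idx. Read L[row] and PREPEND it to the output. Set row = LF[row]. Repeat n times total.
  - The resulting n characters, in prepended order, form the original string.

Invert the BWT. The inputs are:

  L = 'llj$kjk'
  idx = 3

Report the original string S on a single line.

LF mapping: 5 6 1 0 3 2 4
Walk LF starting at row 3, prepending L[row]:
  step 1: row=3, L[3]='$', prepend. Next row=LF[3]=0
  step 2: row=0, L[0]='l', prepend. Next row=LF[0]=5
  step 3: row=5, L[5]='j', prepend. Next row=LF[5]=2
  step 4: row=2, L[2]='j', prepend. Next row=LF[2]=1
  step 5: row=1, L[1]='l', prepend. Next row=LF[1]=6
  step 6: row=6, L[6]='k', prepend. Next row=LF[6]=4
  step 7: row=4, L[4]='k', prepend. Next row=LF[4]=3
Reversed output: kkljjl$

Answer: kkljjl$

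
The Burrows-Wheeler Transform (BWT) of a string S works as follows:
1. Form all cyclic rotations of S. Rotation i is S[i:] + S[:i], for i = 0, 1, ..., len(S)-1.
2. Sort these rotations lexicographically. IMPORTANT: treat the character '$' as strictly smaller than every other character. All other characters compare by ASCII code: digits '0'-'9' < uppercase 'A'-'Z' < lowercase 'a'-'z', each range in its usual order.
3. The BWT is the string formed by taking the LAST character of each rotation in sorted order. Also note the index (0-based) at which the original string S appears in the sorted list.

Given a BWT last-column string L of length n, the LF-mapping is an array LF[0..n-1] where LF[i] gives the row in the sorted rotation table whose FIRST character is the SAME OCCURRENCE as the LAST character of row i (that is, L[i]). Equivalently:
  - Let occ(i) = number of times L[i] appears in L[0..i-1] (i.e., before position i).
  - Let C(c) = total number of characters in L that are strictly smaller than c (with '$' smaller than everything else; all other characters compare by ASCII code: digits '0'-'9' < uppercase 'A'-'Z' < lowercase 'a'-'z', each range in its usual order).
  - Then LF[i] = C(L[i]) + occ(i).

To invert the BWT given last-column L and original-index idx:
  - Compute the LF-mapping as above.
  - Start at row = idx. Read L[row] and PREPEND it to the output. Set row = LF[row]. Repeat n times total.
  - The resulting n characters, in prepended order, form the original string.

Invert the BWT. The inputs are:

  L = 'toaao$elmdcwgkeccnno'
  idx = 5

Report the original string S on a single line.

Answer: cocoaacknowledgment$

Derivation:
LF mapping: 18 15 1 2 16 0 7 11 12 6 3 19 9 10 8 4 5 13 14 17
Walk LF starting at row 5, prepending L[row]:
  step 1: row=5, L[5]='$', prepend. Next row=LF[5]=0
  step 2: row=0, L[0]='t', prepend. Next row=LF[0]=18
  step 3: row=18, L[18]='n', prepend. Next row=LF[18]=14
  step 4: row=14, L[14]='e', prepend. Next row=LF[14]=8
  step 5: row=8, L[8]='m', prepend. Next row=LF[8]=12
  step 6: row=12, L[12]='g', prepend. Next row=LF[12]=9
  step 7: row=9, L[9]='d', prepend. Next row=LF[9]=6
  step 8: row=6, L[6]='e', prepend. Next row=LF[6]=7
  step 9: row=7, L[7]='l', prepend. Next row=LF[7]=11
  step 10: row=11, L[11]='w', prepend. Next row=LF[11]=19
  step 11: row=19, L[19]='o', prepend. Next row=LF[19]=17
  step 12: row=17, L[17]='n', prepend. Next row=LF[17]=13
  step 13: row=13, L[13]='k', prepend. Next row=LF[13]=10
  step 14: row=10, L[10]='c', prepend. Next row=LF[10]=3
  step 15: row=3, L[3]='a', prepend. Next row=LF[3]=2
  step 16: row=2, L[2]='a', prepend. Next row=LF[2]=1
  step 17: row=1, L[1]='o', prepend. Next row=LF[1]=15
  step 18: row=15, L[15]='c', prepend. Next row=LF[15]=4
  step 19: row=4, L[4]='o', prepend. Next row=LF[4]=16
  step 20: row=16, L[16]='c', prepend. Next row=LF[16]=5
Reversed output: cocoaacknowledgment$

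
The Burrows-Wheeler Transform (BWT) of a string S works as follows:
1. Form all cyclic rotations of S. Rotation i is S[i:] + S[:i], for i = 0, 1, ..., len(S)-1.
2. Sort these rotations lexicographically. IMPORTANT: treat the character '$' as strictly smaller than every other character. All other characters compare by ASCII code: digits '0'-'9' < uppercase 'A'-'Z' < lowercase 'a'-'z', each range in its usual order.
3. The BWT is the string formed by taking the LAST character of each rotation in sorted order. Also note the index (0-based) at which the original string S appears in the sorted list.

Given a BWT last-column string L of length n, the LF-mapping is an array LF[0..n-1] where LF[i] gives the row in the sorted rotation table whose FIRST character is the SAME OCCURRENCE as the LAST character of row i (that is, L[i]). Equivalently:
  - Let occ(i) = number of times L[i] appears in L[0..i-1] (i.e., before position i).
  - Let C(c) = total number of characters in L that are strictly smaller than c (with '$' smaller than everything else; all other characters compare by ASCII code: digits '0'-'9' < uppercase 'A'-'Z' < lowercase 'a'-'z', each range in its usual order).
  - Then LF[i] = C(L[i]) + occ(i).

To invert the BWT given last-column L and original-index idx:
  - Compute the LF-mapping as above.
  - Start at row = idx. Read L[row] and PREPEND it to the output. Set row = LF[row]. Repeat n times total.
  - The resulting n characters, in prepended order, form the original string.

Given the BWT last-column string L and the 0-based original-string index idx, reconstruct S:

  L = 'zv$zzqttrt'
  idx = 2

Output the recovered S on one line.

LF mapping: 7 6 0 8 9 1 3 4 2 5
Walk LF starting at row 2, prepending L[row]:
  step 1: row=2, L[2]='$', prepend. Next row=LF[2]=0
  step 2: row=0, L[0]='z', prepend. Next row=LF[0]=7
  step 3: row=7, L[7]='t', prepend. Next row=LF[7]=4
  step 4: row=4, L[4]='z', prepend. Next row=LF[4]=9
  step 5: row=9, L[9]='t', prepend. Next row=LF[9]=5
  step 6: row=5, L[5]='q', prepend. Next row=LF[5]=1
  step 7: row=1, L[1]='v', prepend. Next row=LF[1]=6
  step 8: row=6, L[6]='t', prepend. Next row=LF[6]=3
  step 9: row=3, L[3]='z', prepend. Next row=LF[3]=8
  step 10: row=8, L[8]='r', prepend. Next row=LF[8]=2
Reversed output: rztvqtztz$

Answer: rztvqtztz$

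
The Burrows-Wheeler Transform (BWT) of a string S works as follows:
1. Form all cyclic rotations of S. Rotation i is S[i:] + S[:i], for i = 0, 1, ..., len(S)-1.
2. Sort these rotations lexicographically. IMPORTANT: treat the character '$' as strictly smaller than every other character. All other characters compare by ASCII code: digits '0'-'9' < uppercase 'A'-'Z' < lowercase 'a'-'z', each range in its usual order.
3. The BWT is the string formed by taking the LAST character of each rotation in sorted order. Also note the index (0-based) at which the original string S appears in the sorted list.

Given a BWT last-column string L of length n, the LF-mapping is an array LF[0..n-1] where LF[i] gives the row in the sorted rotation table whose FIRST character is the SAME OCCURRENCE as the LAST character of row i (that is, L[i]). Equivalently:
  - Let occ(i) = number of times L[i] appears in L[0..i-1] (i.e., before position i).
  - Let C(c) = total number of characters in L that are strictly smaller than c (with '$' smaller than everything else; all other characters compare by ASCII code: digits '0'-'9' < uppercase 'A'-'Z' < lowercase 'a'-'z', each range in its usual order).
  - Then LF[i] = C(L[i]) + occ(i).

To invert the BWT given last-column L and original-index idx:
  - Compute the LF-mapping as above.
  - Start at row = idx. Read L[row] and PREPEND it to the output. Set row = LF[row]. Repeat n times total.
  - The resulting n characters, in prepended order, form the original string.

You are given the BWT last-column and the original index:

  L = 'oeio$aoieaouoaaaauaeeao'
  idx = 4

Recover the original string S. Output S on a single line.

Answer: aiaoeaueoeouoaoaiaeaao$

Derivation:
LF mapping: 15 9 13 16 0 1 17 14 10 2 18 21 19 3 4 5 6 22 7 11 12 8 20
Walk LF starting at row 4, prepending L[row]:
  step 1: row=4, L[4]='$', prepend. Next row=LF[4]=0
  step 2: row=0, L[0]='o', prepend. Next row=LF[0]=15
  step 3: row=15, L[15]='a', prepend. Next row=LF[15]=5
  step 4: row=5, L[5]='a', prepend. Next row=LF[5]=1
  step 5: row=1, L[1]='e', prepend. Next row=LF[1]=9
  step 6: row=9, L[9]='a', prepend. Next row=LF[9]=2
  step 7: row=2, L[2]='i', prepend. Next row=LF[2]=13
  step 8: row=13, L[13]='a', prepend. Next row=LF[13]=3
  step 9: row=3, L[3]='o', prepend. Next row=LF[3]=16
  step 10: row=16, L[16]='a', prepend. Next row=LF[16]=6
  step 11: row=6, L[6]='o', prepend. Next row=LF[6]=17
  step 12: row=17, L[17]='u', prepend. Next row=LF[17]=22
  step 13: row=22, L[22]='o', prepend. Next row=LF[22]=20
  step 14: row=20, L[20]='e', prepend. Next row=LF[20]=12
  step 15: row=12, L[12]='o', prepend. Next row=LF[12]=19
  step 16: row=19, L[19]='e', prepend. Next row=LF[19]=11
  step 17: row=11, L[11]='u', prepend. Next row=LF[11]=21
  step 18: row=21, L[21]='a', prepend. Next row=LF[21]=8
  step 19: row=8, L[8]='e', prepend. Next row=LF[8]=10
  step 20: row=10, L[10]='o', prepend. Next row=LF[10]=18
  step 21: row=18, L[18]='a', prepend. Next row=LF[18]=7
  step 22: row=7, L[7]='i', prepend. Next row=LF[7]=14
  step 23: row=14, L[14]='a', prepend. Next row=LF[14]=4
Reversed output: aiaoeaueoeouoaoaiaeaao$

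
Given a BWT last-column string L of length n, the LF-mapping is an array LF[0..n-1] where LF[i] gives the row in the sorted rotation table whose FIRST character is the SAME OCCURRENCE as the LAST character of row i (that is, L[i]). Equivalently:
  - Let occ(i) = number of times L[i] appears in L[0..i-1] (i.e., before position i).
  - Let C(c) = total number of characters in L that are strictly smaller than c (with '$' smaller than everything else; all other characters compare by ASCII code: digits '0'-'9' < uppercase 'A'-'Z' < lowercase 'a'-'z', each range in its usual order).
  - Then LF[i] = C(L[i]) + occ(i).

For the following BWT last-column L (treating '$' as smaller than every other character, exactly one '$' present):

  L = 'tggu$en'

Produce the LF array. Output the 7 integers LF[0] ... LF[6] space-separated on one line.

Char counts: '$':1, 'e':1, 'g':2, 'n':1, 't':1, 'u':1
C (first-col start): C('$')=0, C('e')=1, C('g')=2, C('n')=4, C('t')=5, C('u')=6
L[0]='t': occ=0, LF[0]=C('t')+0=5+0=5
L[1]='g': occ=0, LF[1]=C('g')+0=2+0=2
L[2]='g': occ=1, LF[2]=C('g')+1=2+1=3
L[3]='u': occ=0, LF[3]=C('u')+0=6+0=6
L[4]='$': occ=0, LF[4]=C('$')+0=0+0=0
L[5]='e': occ=0, LF[5]=C('e')+0=1+0=1
L[6]='n': occ=0, LF[6]=C('n')+0=4+0=4

Answer: 5 2 3 6 0 1 4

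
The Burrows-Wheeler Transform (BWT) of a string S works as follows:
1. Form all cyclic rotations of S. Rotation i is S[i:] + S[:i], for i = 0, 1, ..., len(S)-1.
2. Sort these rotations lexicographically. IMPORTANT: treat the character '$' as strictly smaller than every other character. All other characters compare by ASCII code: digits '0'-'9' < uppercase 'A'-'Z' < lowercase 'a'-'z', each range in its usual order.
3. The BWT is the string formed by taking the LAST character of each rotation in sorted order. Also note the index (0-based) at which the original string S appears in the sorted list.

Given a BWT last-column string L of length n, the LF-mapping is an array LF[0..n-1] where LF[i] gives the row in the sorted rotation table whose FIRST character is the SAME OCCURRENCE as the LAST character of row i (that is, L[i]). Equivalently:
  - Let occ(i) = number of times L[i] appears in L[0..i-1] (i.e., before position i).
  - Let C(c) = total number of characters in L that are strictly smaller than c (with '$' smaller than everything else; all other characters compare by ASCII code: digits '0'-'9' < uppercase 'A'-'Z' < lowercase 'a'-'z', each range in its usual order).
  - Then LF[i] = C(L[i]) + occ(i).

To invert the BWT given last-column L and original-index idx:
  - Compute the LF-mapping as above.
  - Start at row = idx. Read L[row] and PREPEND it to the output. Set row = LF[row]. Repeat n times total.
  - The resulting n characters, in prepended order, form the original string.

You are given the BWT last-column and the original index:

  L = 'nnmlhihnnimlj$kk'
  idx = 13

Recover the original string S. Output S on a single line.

Answer: nhilmmhknknlijn$

Derivation:
LF mapping: 12 13 10 8 1 3 2 14 15 4 11 9 5 0 6 7
Walk LF starting at row 13, prepending L[row]:
  step 1: row=13, L[13]='$', prepend. Next row=LF[13]=0
  step 2: row=0, L[0]='n', prepend. Next row=LF[0]=12
  step 3: row=12, L[12]='j', prepend. Next row=LF[12]=5
  step 4: row=5, L[5]='i', prepend. Next row=LF[5]=3
  step 5: row=3, L[3]='l', prepend. Next row=LF[3]=8
  step 6: row=8, L[8]='n', prepend. Next row=LF[8]=15
  step 7: row=15, L[15]='k', prepend. Next row=LF[15]=7
  step 8: row=7, L[7]='n', prepend. Next row=LF[7]=14
  step 9: row=14, L[14]='k', prepend. Next row=LF[14]=6
  step 10: row=6, L[6]='h', prepend. Next row=LF[6]=2
  step 11: row=2, L[2]='m', prepend. Next row=LF[2]=10
  step 12: row=10, L[10]='m', prepend. Next row=LF[10]=11
  step 13: row=11, L[11]='l', prepend. Next row=LF[11]=9
  step 14: row=9, L[9]='i', prepend. Next row=LF[9]=4
  step 15: row=4, L[4]='h', prepend. Next row=LF[4]=1
  step 16: row=1, L[1]='n', prepend. Next row=LF[1]=13
Reversed output: nhilmmhknknlijn$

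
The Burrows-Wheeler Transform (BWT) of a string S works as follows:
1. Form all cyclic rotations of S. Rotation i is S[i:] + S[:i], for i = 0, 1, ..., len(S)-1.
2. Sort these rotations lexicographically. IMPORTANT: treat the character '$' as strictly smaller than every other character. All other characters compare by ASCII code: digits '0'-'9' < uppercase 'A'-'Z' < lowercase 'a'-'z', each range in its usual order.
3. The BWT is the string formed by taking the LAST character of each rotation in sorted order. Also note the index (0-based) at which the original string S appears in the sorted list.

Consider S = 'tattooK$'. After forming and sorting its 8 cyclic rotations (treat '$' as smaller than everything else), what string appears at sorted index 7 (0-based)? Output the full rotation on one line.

Answer: ttooK$ta

Derivation:
All 8 rotations (rotation i = S[i:]+S[:i]):
  rot[0] = tattooK$
  rot[1] = attooK$t
  rot[2] = ttooK$ta
  rot[3] = tooK$tat
  rot[4] = ooK$tatt
  rot[5] = oK$tatto
  rot[6] = K$tattoo
  rot[7] = $tattooK
Sorted (with $ < everything):
  sorted[0] = $tattooK
  sorted[1] = K$tattoo
  sorted[2] = attooK$t
  sorted[3] = oK$tatto
  sorted[4] = ooK$tatt
  sorted[5] = tattooK$
  sorted[6] = tooK$tat
  sorted[7] = ttooK$ta
sorted[7] = ttooK$ta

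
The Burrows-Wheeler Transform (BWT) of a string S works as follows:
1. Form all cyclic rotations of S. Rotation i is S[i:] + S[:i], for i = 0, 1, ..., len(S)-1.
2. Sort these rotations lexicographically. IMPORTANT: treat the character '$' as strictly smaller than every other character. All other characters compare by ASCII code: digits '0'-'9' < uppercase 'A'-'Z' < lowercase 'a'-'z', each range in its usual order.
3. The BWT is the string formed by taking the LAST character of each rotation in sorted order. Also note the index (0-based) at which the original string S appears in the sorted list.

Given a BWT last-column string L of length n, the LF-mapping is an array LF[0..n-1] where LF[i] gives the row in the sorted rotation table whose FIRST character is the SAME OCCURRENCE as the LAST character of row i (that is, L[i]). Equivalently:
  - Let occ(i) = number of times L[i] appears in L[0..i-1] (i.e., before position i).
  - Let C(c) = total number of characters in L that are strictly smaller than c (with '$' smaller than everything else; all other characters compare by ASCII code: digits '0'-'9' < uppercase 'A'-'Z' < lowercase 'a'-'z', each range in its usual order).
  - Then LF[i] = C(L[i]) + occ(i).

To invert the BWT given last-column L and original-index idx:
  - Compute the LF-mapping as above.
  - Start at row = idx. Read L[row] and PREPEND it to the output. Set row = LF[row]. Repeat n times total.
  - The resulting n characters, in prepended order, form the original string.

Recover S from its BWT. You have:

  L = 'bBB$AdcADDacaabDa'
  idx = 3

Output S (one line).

Answer: BABADcadDaabcDab$

Derivation:
LF mapping: 12 3 4 0 1 16 14 2 5 6 8 15 9 10 13 7 11
Walk LF starting at row 3, prepending L[row]:
  step 1: row=3, L[3]='$', prepend. Next row=LF[3]=0
  step 2: row=0, L[0]='b', prepend. Next row=LF[0]=12
  step 3: row=12, L[12]='a', prepend. Next row=LF[12]=9
  step 4: row=9, L[9]='D', prepend. Next row=LF[9]=6
  step 5: row=6, L[6]='c', prepend. Next row=LF[6]=14
  step 6: row=14, L[14]='b', prepend. Next row=LF[14]=13
  step 7: row=13, L[13]='a', prepend. Next row=LF[13]=10
  step 8: row=10, L[10]='a', prepend. Next row=LF[10]=8
  step 9: row=8, L[8]='D', prepend. Next row=LF[8]=5
  step 10: row=5, L[5]='d', prepend. Next row=LF[5]=16
  step 11: row=16, L[16]='a', prepend. Next row=LF[16]=11
  step 12: row=11, L[11]='c', prepend. Next row=LF[11]=15
  step 13: row=15, L[15]='D', prepend. Next row=LF[15]=7
  step 14: row=7, L[7]='A', prepend. Next row=LF[7]=2
  step 15: row=2, L[2]='B', prepend. Next row=LF[2]=4
  step 16: row=4, L[4]='A', prepend. Next row=LF[4]=1
  step 17: row=1, L[1]='B', prepend. Next row=LF[1]=3
Reversed output: BABADcadDaabcDab$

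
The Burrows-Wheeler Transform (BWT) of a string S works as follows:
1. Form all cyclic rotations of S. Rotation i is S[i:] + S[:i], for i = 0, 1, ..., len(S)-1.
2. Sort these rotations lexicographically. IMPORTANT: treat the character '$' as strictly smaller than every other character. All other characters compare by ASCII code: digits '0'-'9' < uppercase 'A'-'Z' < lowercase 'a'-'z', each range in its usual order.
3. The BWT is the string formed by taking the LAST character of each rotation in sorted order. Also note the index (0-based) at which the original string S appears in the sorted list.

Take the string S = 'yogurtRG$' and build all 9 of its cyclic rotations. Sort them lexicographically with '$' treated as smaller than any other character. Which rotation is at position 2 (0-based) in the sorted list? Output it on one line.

All 9 rotations (rotation i = S[i:]+S[:i]):
  rot[0] = yogurtRG$
  rot[1] = ogurtRG$y
  rot[2] = gurtRG$yo
  rot[3] = urtRG$yog
  rot[4] = rtRG$yogu
  rot[5] = tRG$yogur
  rot[6] = RG$yogurt
  rot[7] = G$yogurtR
  rot[8] = $yogurtRG
Sorted (with $ < everything):
  sorted[0] = $yogurtRG
  sorted[1] = G$yogurtR
  sorted[2] = RG$yogurt
  sorted[3] = gurtRG$yo
  sorted[4] = ogurtRG$y
  sorted[5] = rtRG$yogu
  sorted[6] = tRG$yogur
  sorted[7] = urtRG$yog
  sorted[8] = yogurtRG$
sorted[2] = RG$yogurt

Answer: RG$yogurt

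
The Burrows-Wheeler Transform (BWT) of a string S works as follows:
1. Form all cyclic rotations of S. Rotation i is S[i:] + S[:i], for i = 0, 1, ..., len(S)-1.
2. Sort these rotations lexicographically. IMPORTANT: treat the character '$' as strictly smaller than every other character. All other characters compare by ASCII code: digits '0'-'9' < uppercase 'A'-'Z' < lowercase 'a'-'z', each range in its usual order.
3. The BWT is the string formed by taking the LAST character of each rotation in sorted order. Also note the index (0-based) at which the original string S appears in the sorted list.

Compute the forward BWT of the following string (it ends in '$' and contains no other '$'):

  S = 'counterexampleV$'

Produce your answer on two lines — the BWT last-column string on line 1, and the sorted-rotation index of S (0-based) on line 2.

All 16 rotations (rotation i = S[i:]+S[:i]):
  rot[0] = counterexampleV$
  rot[1] = ounterexampleV$c
  rot[2] = unterexampleV$co
  rot[3] = nterexampleV$cou
  rot[4] = terexampleV$coun
  rot[5] = erexampleV$count
  rot[6] = rexampleV$counte
  rot[7] = exampleV$counter
  rot[8] = xampleV$countere
  rot[9] = ampleV$counterex
  rot[10] = mpleV$counterexa
  rot[11] = pleV$counterexam
  rot[12] = leV$counterexamp
  rot[13] = eV$counterexampl
  rot[14] = V$counterexample
  rot[15] = $counterexampleV
Sorted (with $ < everything):
  sorted[0] = $counterexampleV  (last char: 'V')
  sorted[1] = V$counterexample  (last char: 'e')
  sorted[2] = ampleV$counterex  (last char: 'x')
  sorted[3] = counterexampleV$  (last char: '$')
  sorted[4] = eV$counterexampl  (last char: 'l')
  sorted[5] = erexampleV$count  (last char: 't')
  sorted[6] = exampleV$counter  (last char: 'r')
  sorted[7] = leV$counterexamp  (last char: 'p')
  sorted[8] = mpleV$counterexa  (last char: 'a')
  sorted[9] = nterexampleV$cou  (last char: 'u')
  sorted[10] = ounterexampleV$c  (last char: 'c')
  sorted[11] = pleV$counterexam  (last char: 'm')
  sorted[12] = rexampleV$counte  (last char: 'e')
  sorted[13] = terexampleV$coun  (last char: 'n')
  sorted[14] = unterexampleV$co  (last char: 'o')
  sorted[15] = xampleV$countere  (last char: 'e')
Last column: Vex$ltrpaucmenoe
Original string S is at sorted index 3

Answer: Vex$ltrpaucmenoe
3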